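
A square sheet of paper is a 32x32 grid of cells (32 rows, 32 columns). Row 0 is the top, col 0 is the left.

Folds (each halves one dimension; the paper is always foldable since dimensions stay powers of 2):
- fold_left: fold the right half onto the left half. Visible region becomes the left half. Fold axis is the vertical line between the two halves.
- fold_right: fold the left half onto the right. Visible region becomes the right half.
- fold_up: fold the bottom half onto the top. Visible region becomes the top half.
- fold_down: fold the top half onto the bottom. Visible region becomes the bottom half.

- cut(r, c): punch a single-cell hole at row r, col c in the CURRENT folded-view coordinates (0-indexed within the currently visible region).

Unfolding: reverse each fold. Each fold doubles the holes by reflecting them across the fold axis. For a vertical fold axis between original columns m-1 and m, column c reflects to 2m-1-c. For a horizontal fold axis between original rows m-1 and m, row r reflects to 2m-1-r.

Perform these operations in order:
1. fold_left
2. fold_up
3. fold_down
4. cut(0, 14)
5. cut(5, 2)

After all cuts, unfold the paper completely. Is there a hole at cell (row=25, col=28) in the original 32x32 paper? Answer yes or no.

Op 1 fold_left: fold axis v@16; visible region now rows[0,32) x cols[0,16) = 32x16
Op 2 fold_up: fold axis h@16; visible region now rows[0,16) x cols[0,16) = 16x16
Op 3 fold_down: fold axis h@8; visible region now rows[8,16) x cols[0,16) = 8x16
Op 4 cut(0, 14): punch at orig (8,14); cuts so far [(8, 14)]; region rows[8,16) x cols[0,16) = 8x16
Op 5 cut(5, 2): punch at orig (13,2); cuts so far [(8, 14), (13, 2)]; region rows[8,16) x cols[0,16) = 8x16
Unfold 1 (reflect across h@8): 4 holes -> [(2, 2), (7, 14), (8, 14), (13, 2)]
Unfold 2 (reflect across h@16): 8 holes -> [(2, 2), (7, 14), (8, 14), (13, 2), (18, 2), (23, 14), (24, 14), (29, 2)]
Unfold 3 (reflect across v@16): 16 holes -> [(2, 2), (2, 29), (7, 14), (7, 17), (8, 14), (8, 17), (13, 2), (13, 29), (18, 2), (18, 29), (23, 14), (23, 17), (24, 14), (24, 17), (29, 2), (29, 29)]
Holes: [(2, 2), (2, 29), (7, 14), (7, 17), (8, 14), (8, 17), (13, 2), (13, 29), (18, 2), (18, 29), (23, 14), (23, 17), (24, 14), (24, 17), (29, 2), (29, 29)]

Answer: no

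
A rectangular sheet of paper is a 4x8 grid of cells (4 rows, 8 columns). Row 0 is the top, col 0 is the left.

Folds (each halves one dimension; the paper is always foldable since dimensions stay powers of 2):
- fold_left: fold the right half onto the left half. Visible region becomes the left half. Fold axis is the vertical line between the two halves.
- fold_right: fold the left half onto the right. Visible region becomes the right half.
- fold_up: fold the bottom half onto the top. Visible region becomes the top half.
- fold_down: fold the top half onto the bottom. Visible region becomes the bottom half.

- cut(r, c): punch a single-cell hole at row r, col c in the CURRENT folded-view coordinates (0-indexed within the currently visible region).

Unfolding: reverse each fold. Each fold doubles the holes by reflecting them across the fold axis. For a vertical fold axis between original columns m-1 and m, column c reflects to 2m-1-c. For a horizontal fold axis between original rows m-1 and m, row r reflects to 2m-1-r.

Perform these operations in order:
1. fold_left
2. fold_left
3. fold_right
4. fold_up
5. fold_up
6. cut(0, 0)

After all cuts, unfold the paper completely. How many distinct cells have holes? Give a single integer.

Op 1 fold_left: fold axis v@4; visible region now rows[0,4) x cols[0,4) = 4x4
Op 2 fold_left: fold axis v@2; visible region now rows[0,4) x cols[0,2) = 4x2
Op 3 fold_right: fold axis v@1; visible region now rows[0,4) x cols[1,2) = 4x1
Op 4 fold_up: fold axis h@2; visible region now rows[0,2) x cols[1,2) = 2x1
Op 5 fold_up: fold axis h@1; visible region now rows[0,1) x cols[1,2) = 1x1
Op 6 cut(0, 0): punch at orig (0,1); cuts so far [(0, 1)]; region rows[0,1) x cols[1,2) = 1x1
Unfold 1 (reflect across h@1): 2 holes -> [(0, 1), (1, 1)]
Unfold 2 (reflect across h@2): 4 holes -> [(0, 1), (1, 1), (2, 1), (3, 1)]
Unfold 3 (reflect across v@1): 8 holes -> [(0, 0), (0, 1), (1, 0), (1, 1), (2, 0), (2, 1), (3, 0), (3, 1)]
Unfold 4 (reflect across v@2): 16 holes -> [(0, 0), (0, 1), (0, 2), (0, 3), (1, 0), (1, 1), (1, 2), (1, 3), (2, 0), (2, 1), (2, 2), (2, 3), (3, 0), (3, 1), (3, 2), (3, 3)]
Unfold 5 (reflect across v@4): 32 holes -> [(0, 0), (0, 1), (0, 2), (0, 3), (0, 4), (0, 5), (0, 6), (0, 7), (1, 0), (1, 1), (1, 2), (1, 3), (1, 4), (1, 5), (1, 6), (1, 7), (2, 0), (2, 1), (2, 2), (2, 3), (2, 4), (2, 5), (2, 6), (2, 7), (3, 0), (3, 1), (3, 2), (3, 3), (3, 4), (3, 5), (3, 6), (3, 7)]

Answer: 32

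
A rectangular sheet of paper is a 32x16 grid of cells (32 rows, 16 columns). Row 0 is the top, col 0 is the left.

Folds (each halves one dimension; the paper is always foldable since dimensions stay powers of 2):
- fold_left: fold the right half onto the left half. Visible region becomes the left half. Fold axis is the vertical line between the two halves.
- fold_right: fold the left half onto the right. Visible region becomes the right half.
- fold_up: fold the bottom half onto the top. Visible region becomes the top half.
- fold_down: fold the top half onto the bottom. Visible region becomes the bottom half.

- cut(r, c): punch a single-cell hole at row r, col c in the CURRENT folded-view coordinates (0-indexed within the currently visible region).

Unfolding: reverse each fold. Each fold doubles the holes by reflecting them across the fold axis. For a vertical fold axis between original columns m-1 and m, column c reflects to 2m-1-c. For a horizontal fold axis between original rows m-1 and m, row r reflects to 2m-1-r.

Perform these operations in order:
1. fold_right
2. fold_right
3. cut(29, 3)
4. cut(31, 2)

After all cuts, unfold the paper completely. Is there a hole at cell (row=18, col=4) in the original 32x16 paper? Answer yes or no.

Answer: no

Derivation:
Op 1 fold_right: fold axis v@8; visible region now rows[0,32) x cols[8,16) = 32x8
Op 2 fold_right: fold axis v@12; visible region now rows[0,32) x cols[12,16) = 32x4
Op 3 cut(29, 3): punch at orig (29,15); cuts so far [(29, 15)]; region rows[0,32) x cols[12,16) = 32x4
Op 4 cut(31, 2): punch at orig (31,14); cuts so far [(29, 15), (31, 14)]; region rows[0,32) x cols[12,16) = 32x4
Unfold 1 (reflect across v@12): 4 holes -> [(29, 8), (29, 15), (31, 9), (31, 14)]
Unfold 2 (reflect across v@8): 8 holes -> [(29, 0), (29, 7), (29, 8), (29, 15), (31, 1), (31, 6), (31, 9), (31, 14)]
Holes: [(29, 0), (29, 7), (29, 8), (29, 15), (31, 1), (31, 6), (31, 9), (31, 14)]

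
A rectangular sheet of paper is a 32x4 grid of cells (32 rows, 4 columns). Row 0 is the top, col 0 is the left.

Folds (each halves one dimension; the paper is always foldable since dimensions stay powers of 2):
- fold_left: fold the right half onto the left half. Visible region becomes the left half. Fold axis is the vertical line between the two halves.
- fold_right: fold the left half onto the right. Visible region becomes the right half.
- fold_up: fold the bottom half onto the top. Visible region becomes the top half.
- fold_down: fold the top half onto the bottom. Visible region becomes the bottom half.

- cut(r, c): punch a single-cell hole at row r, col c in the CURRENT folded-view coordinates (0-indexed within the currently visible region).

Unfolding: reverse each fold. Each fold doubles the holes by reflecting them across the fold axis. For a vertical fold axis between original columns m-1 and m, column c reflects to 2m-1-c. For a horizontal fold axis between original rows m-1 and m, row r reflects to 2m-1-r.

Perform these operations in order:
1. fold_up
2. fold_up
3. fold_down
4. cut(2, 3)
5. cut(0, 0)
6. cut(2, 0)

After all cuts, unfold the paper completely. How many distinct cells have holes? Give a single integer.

Op 1 fold_up: fold axis h@16; visible region now rows[0,16) x cols[0,4) = 16x4
Op 2 fold_up: fold axis h@8; visible region now rows[0,8) x cols[0,4) = 8x4
Op 3 fold_down: fold axis h@4; visible region now rows[4,8) x cols[0,4) = 4x4
Op 4 cut(2, 3): punch at orig (6,3); cuts so far [(6, 3)]; region rows[4,8) x cols[0,4) = 4x4
Op 5 cut(0, 0): punch at orig (4,0); cuts so far [(4, 0), (6, 3)]; region rows[4,8) x cols[0,4) = 4x4
Op 6 cut(2, 0): punch at orig (6,0); cuts so far [(4, 0), (6, 0), (6, 3)]; region rows[4,8) x cols[0,4) = 4x4
Unfold 1 (reflect across h@4): 6 holes -> [(1, 0), (1, 3), (3, 0), (4, 0), (6, 0), (6, 3)]
Unfold 2 (reflect across h@8): 12 holes -> [(1, 0), (1, 3), (3, 0), (4, 0), (6, 0), (6, 3), (9, 0), (9, 3), (11, 0), (12, 0), (14, 0), (14, 3)]
Unfold 3 (reflect across h@16): 24 holes -> [(1, 0), (1, 3), (3, 0), (4, 0), (6, 0), (6, 3), (9, 0), (9, 3), (11, 0), (12, 0), (14, 0), (14, 3), (17, 0), (17, 3), (19, 0), (20, 0), (22, 0), (22, 3), (25, 0), (25, 3), (27, 0), (28, 0), (30, 0), (30, 3)]

Answer: 24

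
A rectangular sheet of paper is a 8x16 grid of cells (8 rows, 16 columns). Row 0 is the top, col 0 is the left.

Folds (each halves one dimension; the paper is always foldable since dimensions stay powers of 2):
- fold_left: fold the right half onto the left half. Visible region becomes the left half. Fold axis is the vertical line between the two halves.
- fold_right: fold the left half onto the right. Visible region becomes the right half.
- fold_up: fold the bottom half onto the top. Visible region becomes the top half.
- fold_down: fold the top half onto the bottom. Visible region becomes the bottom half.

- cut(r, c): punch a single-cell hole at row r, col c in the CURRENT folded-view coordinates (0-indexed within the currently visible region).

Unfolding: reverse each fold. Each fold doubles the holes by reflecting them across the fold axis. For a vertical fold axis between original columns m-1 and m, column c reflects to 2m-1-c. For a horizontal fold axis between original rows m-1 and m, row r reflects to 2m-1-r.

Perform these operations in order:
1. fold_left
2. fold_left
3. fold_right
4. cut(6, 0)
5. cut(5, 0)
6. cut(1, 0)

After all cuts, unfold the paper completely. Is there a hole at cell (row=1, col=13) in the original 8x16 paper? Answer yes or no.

Op 1 fold_left: fold axis v@8; visible region now rows[0,8) x cols[0,8) = 8x8
Op 2 fold_left: fold axis v@4; visible region now rows[0,8) x cols[0,4) = 8x4
Op 3 fold_right: fold axis v@2; visible region now rows[0,8) x cols[2,4) = 8x2
Op 4 cut(6, 0): punch at orig (6,2); cuts so far [(6, 2)]; region rows[0,8) x cols[2,4) = 8x2
Op 5 cut(5, 0): punch at orig (5,2); cuts so far [(5, 2), (6, 2)]; region rows[0,8) x cols[2,4) = 8x2
Op 6 cut(1, 0): punch at orig (1,2); cuts so far [(1, 2), (5, 2), (6, 2)]; region rows[0,8) x cols[2,4) = 8x2
Unfold 1 (reflect across v@2): 6 holes -> [(1, 1), (1, 2), (5, 1), (5, 2), (6, 1), (6, 2)]
Unfold 2 (reflect across v@4): 12 holes -> [(1, 1), (1, 2), (1, 5), (1, 6), (5, 1), (5, 2), (5, 5), (5, 6), (6, 1), (6, 2), (6, 5), (6, 6)]
Unfold 3 (reflect across v@8): 24 holes -> [(1, 1), (1, 2), (1, 5), (1, 6), (1, 9), (1, 10), (1, 13), (1, 14), (5, 1), (5, 2), (5, 5), (5, 6), (5, 9), (5, 10), (5, 13), (5, 14), (6, 1), (6, 2), (6, 5), (6, 6), (6, 9), (6, 10), (6, 13), (6, 14)]
Holes: [(1, 1), (1, 2), (1, 5), (1, 6), (1, 9), (1, 10), (1, 13), (1, 14), (5, 1), (5, 2), (5, 5), (5, 6), (5, 9), (5, 10), (5, 13), (5, 14), (6, 1), (6, 2), (6, 5), (6, 6), (6, 9), (6, 10), (6, 13), (6, 14)]

Answer: yes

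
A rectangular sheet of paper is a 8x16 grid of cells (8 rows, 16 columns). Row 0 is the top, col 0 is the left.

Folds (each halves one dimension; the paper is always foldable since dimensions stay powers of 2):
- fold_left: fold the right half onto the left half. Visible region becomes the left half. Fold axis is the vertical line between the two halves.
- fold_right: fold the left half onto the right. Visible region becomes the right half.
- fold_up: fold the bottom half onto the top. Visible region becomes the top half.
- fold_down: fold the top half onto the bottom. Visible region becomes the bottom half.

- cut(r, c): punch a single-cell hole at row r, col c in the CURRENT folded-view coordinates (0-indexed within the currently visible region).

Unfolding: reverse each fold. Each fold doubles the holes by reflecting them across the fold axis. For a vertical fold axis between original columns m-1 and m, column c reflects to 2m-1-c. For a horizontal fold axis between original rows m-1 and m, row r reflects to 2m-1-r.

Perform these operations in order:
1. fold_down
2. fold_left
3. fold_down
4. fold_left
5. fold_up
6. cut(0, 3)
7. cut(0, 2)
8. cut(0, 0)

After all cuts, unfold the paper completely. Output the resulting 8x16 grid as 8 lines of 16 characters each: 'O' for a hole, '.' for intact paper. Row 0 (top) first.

Answer: O.OOOO.OO.OOOO.O
O.OOOO.OO.OOOO.O
O.OOOO.OO.OOOO.O
O.OOOO.OO.OOOO.O
O.OOOO.OO.OOOO.O
O.OOOO.OO.OOOO.O
O.OOOO.OO.OOOO.O
O.OOOO.OO.OOOO.O

Derivation:
Op 1 fold_down: fold axis h@4; visible region now rows[4,8) x cols[0,16) = 4x16
Op 2 fold_left: fold axis v@8; visible region now rows[4,8) x cols[0,8) = 4x8
Op 3 fold_down: fold axis h@6; visible region now rows[6,8) x cols[0,8) = 2x8
Op 4 fold_left: fold axis v@4; visible region now rows[6,8) x cols[0,4) = 2x4
Op 5 fold_up: fold axis h@7; visible region now rows[6,7) x cols[0,4) = 1x4
Op 6 cut(0, 3): punch at orig (6,3); cuts so far [(6, 3)]; region rows[6,7) x cols[0,4) = 1x4
Op 7 cut(0, 2): punch at orig (6,2); cuts so far [(6, 2), (6, 3)]; region rows[6,7) x cols[0,4) = 1x4
Op 8 cut(0, 0): punch at orig (6,0); cuts so far [(6, 0), (6, 2), (6, 3)]; region rows[6,7) x cols[0,4) = 1x4
Unfold 1 (reflect across h@7): 6 holes -> [(6, 0), (6, 2), (6, 3), (7, 0), (7, 2), (7, 3)]
Unfold 2 (reflect across v@4): 12 holes -> [(6, 0), (6, 2), (6, 3), (6, 4), (6, 5), (6, 7), (7, 0), (7, 2), (7, 3), (7, 4), (7, 5), (7, 7)]
Unfold 3 (reflect across h@6): 24 holes -> [(4, 0), (4, 2), (4, 3), (4, 4), (4, 5), (4, 7), (5, 0), (5, 2), (5, 3), (5, 4), (5, 5), (5, 7), (6, 0), (6, 2), (6, 3), (6, 4), (6, 5), (6, 7), (7, 0), (7, 2), (7, 3), (7, 4), (7, 5), (7, 7)]
Unfold 4 (reflect across v@8): 48 holes -> [(4, 0), (4, 2), (4, 3), (4, 4), (4, 5), (4, 7), (4, 8), (4, 10), (4, 11), (4, 12), (4, 13), (4, 15), (5, 0), (5, 2), (5, 3), (5, 4), (5, 5), (5, 7), (5, 8), (5, 10), (5, 11), (5, 12), (5, 13), (5, 15), (6, 0), (6, 2), (6, 3), (6, 4), (6, 5), (6, 7), (6, 8), (6, 10), (6, 11), (6, 12), (6, 13), (6, 15), (7, 0), (7, 2), (7, 3), (7, 4), (7, 5), (7, 7), (7, 8), (7, 10), (7, 11), (7, 12), (7, 13), (7, 15)]
Unfold 5 (reflect across h@4): 96 holes -> [(0, 0), (0, 2), (0, 3), (0, 4), (0, 5), (0, 7), (0, 8), (0, 10), (0, 11), (0, 12), (0, 13), (0, 15), (1, 0), (1, 2), (1, 3), (1, 4), (1, 5), (1, 7), (1, 8), (1, 10), (1, 11), (1, 12), (1, 13), (1, 15), (2, 0), (2, 2), (2, 3), (2, 4), (2, 5), (2, 7), (2, 8), (2, 10), (2, 11), (2, 12), (2, 13), (2, 15), (3, 0), (3, 2), (3, 3), (3, 4), (3, 5), (3, 7), (3, 8), (3, 10), (3, 11), (3, 12), (3, 13), (3, 15), (4, 0), (4, 2), (4, 3), (4, 4), (4, 5), (4, 7), (4, 8), (4, 10), (4, 11), (4, 12), (4, 13), (4, 15), (5, 0), (5, 2), (5, 3), (5, 4), (5, 5), (5, 7), (5, 8), (5, 10), (5, 11), (5, 12), (5, 13), (5, 15), (6, 0), (6, 2), (6, 3), (6, 4), (6, 5), (6, 7), (6, 8), (6, 10), (6, 11), (6, 12), (6, 13), (6, 15), (7, 0), (7, 2), (7, 3), (7, 4), (7, 5), (7, 7), (7, 8), (7, 10), (7, 11), (7, 12), (7, 13), (7, 15)]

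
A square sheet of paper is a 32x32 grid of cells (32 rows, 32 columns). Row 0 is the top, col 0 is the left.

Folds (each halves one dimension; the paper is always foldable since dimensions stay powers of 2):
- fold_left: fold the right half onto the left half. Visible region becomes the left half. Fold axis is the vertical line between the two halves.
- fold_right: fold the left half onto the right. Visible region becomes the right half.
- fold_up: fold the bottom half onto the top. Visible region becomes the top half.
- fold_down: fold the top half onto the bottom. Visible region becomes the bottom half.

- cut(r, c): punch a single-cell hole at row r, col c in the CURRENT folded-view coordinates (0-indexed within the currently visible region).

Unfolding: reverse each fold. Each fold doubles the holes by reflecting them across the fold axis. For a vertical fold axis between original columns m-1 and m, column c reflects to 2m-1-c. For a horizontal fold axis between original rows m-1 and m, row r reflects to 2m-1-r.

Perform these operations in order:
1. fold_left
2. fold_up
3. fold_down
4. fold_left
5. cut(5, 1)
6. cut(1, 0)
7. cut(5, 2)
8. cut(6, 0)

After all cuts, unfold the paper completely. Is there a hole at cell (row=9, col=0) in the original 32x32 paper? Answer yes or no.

Answer: yes

Derivation:
Op 1 fold_left: fold axis v@16; visible region now rows[0,32) x cols[0,16) = 32x16
Op 2 fold_up: fold axis h@16; visible region now rows[0,16) x cols[0,16) = 16x16
Op 3 fold_down: fold axis h@8; visible region now rows[8,16) x cols[0,16) = 8x16
Op 4 fold_left: fold axis v@8; visible region now rows[8,16) x cols[0,8) = 8x8
Op 5 cut(5, 1): punch at orig (13,1); cuts so far [(13, 1)]; region rows[8,16) x cols[0,8) = 8x8
Op 6 cut(1, 0): punch at orig (9,0); cuts so far [(9, 0), (13, 1)]; region rows[8,16) x cols[0,8) = 8x8
Op 7 cut(5, 2): punch at orig (13,2); cuts so far [(9, 0), (13, 1), (13, 2)]; region rows[8,16) x cols[0,8) = 8x8
Op 8 cut(6, 0): punch at orig (14,0); cuts so far [(9, 0), (13, 1), (13, 2), (14, 0)]; region rows[8,16) x cols[0,8) = 8x8
Unfold 1 (reflect across v@8): 8 holes -> [(9, 0), (9, 15), (13, 1), (13, 2), (13, 13), (13, 14), (14, 0), (14, 15)]
Unfold 2 (reflect across h@8): 16 holes -> [(1, 0), (1, 15), (2, 1), (2, 2), (2, 13), (2, 14), (6, 0), (6, 15), (9, 0), (9, 15), (13, 1), (13, 2), (13, 13), (13, 14), (14, 0), (14, 15)]
Unfold 3 (reflect across h@16): 32 holes -> [(1, 0), (1, 15), (2, 1), (2, 2), (2, 13), (2, 14), (6, 0), (6, 15), (9, 0), (9, 15), (13, 1), (13, 2), (13, 13), (13, 14), (14, 0), (14, 15), (17, 0), (17, 15), (18, 1), (18, 2), (18, 13), (18, 14), (22, 0), (22, 15), (25, 0), (25, 15), (29, 1), (29, 2), (29, 13), (29, 14), (30, 0), (30, 15)]
Unfold 4 (reflect across v@16): 64 holes -> [(1, 0), (1, 15), (1, 16), (1, 31), (2, 1), (2, 2), (2, 13), (2, 14), (2, 17), (2, 18), (2, 29), (2, 30), (6, 0), (6, 15), (6, 16), (6, 31), (9, 0), (9, 15), (9, 16), (9, 31), (13, 1), (13, 2), (13, 13), (13, 14), (13, 17), (13, 18), (13, 29), (13, 30), (14, 0), (14, 15), (14, 16), (14, 31), (17, 0), (17, 15), (17, 16), (17, 31), (18, 1), (18, 2), (18, 13), (18, 14), (18, 17), (18, 18), (18, 29), (18, 30), (22, 0), (22, 15), (22, 16), (22, 31), (25, 0), (25, 15), (25, 16), (25, 31), (29, 1), (29, 2), (29, 13), (29, 14), (29, 17), (29, 18), (29, 29), (29, 30), (30, 0), (30, 15), (30, 16), (30, 31)]
Holes: [(1, 0), (1, 15), (1, 16), (1, 31), (2, 1), (2, 2), (2, 13), (2, 14), (2, 17), (2, 18), (2, 29), (2, 30), (6, 0), (6, 15), (6, 16), (6, 31), (9, 0), (9, 15), (9, 16), (9, 31), (13, 1), (13, 2), (13, 13), (13, 14), (13, 17), (13, 18), (13, 29), (13, 30), (14, 0), (14, 15), (14, 16), (14, 31), (17, 0), (17, 15), (17, 16), (17, 31), (18, 1), (18, 2), (18, 13), (18, 14), (18, 17), (18, 18), (18, 29), (18, 30), (22, 0), (22, 15), (22, 16), (22, 31), (25, 0), (25, 15), (25, 16), (25, 31), (29, 1), (29, 2), (29, 13), (29, 14), (29, 17), (29, 18), (29, 29), (29, 30), (30, 0), (30, 15), (30, 16), (30, 31)]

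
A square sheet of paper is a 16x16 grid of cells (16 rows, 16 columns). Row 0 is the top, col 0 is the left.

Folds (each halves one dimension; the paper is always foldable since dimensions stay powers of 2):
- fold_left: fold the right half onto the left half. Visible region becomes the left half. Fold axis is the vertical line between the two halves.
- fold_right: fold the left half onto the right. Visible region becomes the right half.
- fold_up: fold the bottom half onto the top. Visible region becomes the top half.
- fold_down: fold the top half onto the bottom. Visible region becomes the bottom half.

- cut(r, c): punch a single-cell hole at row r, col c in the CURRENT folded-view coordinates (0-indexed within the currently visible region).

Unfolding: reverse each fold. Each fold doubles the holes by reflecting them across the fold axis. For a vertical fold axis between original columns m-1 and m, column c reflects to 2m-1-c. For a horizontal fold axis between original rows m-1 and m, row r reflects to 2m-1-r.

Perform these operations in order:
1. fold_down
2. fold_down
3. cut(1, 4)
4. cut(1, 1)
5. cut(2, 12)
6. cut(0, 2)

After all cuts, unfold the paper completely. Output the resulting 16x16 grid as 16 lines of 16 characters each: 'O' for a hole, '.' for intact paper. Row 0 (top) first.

Answer: ................
............O...
.O..O...........
..O.............
..O.............
.O..O...........
............O...
................
................
............O...
.O..O...........
..O.............
..O.............
.O..O...........
............O...
................

Derivation:
Op 1 fold_down: fold axis h@8; visible region now rows[8,16) x cols[0,16) = 8x16
Op 2 fold_down: fold axis h@12; visible region now rows[12,16) x cols[0,16) = 4x16
Op 3 cut(1, 4): punch at orig (13,4); cuts so far [(13, 4)]; region rows[12,16) x cols[0,16) = 4x16
Op 4 cut(1, 1): punch at orig (13,1); cuts so far [(13, 1), (13, 4)]; region rows[12,16) x cols[0,16) = 4x16
Op 5 cut(2, 12): punch at orig (14,12); cuts so far [(13, 1), (13, 4), (14, 12)]; region rows[12,16) x cols[0,16) = 4x16
Op 6 cut(0, 2): punch at orig (12,2); cuts so far [(12, 2), (13, 1), (13, 4), (14, 12)]; region rows[12,16) x cols[0,16) = 4x16
Unfold 1 (reflect across h@12): 8 holes -> [(9, 12), (10, 1), (10, 4), (11, 2), (12, 2), (13, 1), (13, 4), (14, 12)]
Unfold 2 (reflect across h@8): 16 holes -> [(1, 12), (2, 1), (2, 4), (3, 2), (4, 2), (5, 1), (5, 4), (6, 12), (9, 12), (10, 1), (10, 4), (11, 2), (12, 2), (13, 1), (13, 4), (14, 12)]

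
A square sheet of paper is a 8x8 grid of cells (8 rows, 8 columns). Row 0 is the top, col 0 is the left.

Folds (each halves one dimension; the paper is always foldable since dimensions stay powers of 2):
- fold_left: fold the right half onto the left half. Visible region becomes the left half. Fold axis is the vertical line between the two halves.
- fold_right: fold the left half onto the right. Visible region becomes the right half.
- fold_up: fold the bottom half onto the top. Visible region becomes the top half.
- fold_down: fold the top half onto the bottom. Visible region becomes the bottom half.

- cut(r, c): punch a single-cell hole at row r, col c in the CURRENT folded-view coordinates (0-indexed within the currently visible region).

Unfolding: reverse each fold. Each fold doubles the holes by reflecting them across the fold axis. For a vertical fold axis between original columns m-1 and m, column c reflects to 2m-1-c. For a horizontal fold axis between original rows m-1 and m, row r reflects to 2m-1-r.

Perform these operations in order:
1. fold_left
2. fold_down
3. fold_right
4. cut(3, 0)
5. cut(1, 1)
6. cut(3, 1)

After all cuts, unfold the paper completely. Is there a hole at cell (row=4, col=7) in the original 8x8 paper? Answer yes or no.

Answer: no

Derivation:
Op 1 fold_left: fold axis v@4; visible region now rows[0,8) x cols[0,4) = 8x4
Op 2 fold_down: fold axis h@4; visible region now rows[4,8) x cols[0,4) = 4x4
Op 3 fold_right: fold axis v@2; visible region now rows[4,8) x cols[2,4) = 4x2
Op 4 cut(3, 0): punch at orig (7,2); cuts so far [(7, 2)]; region rows[4,8) x cols[2,4) = 4x2
Op 5 cut(1, 1): punch at orig (5,3); cuts so far [(5, 3), (7, 2)]; region rows[4,8) x cols[2,4) = 4x2
Op 6 cut(3, 1): punch at orig (7,3); cuts so far [(5, 3), (7, 2), (7, 3)]; region rows[4,8) x cols[2,4) = 4x2
Unfold 1 (reflect across v@2): 6 holes -> [(5, 0), (5, 3), (7, 0), (7, 1), (7, 2), (7, 3)]
Unfold 2 (reflect across h@4): 12 holes -> [(0, 0), (0, 1), (0, 2), (0, 3), (2, 0), (2, 3), (5, 0), (5, 3), (7, 0), (7, 1), (7, 2), (7, 3)]
Unfold 3 (reflect across v@4): 24 holes -> [(0, 0), (0, 1), (0, 2), (0, 3), (0, 4), (0, 5), (0, 6), (0, 7), (2, 0), (2, 3), (2, 4), (2, 7), (5, 0), (5, 3), (5, 4), (5, 7), (7, 0), (7, 1), (7, 2), (7, 3), (7, 4), (7, 5), (7, 6), (7, 7)]
Holes: [(0, 0), (0, 1), (0, 2), (0, 3), (0, 4), (0, 5), (0, 6), (0, 7), (2, 0), (2, 3), (2, 4), (2, 7), (5, 0), (5, 3), (5, 4), (5, 7), (7, 0), (7, 1), (7, 2), (7, 3), (7, 4), (7, 5), (7, 6), (7, 7)]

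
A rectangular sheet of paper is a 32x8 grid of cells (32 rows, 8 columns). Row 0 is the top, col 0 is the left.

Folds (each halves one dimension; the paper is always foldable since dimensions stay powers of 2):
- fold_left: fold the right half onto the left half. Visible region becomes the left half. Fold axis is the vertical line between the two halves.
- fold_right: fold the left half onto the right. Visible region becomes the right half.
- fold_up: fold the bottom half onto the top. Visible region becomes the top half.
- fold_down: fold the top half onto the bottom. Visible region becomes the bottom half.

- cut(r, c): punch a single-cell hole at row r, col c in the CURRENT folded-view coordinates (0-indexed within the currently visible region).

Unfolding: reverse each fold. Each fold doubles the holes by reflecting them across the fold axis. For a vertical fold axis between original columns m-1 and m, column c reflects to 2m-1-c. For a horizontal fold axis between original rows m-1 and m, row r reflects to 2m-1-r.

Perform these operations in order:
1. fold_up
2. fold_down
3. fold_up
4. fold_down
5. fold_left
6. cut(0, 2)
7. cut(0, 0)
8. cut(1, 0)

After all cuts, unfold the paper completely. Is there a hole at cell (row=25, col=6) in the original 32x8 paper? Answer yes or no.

Answer: no

Derivation:
Op 1 fold_up: fold axis h@16; visible region now rows[0,16) x cols[0,8) = 16x8
Op 2 fold_down: fold axis h@8; visible region now rows[8,16) x cols[0,8) = 8x8
Op 3 fold_up: fold axis h@12; visible region now rows[8,12) x cols[0,8) = 4x8
Op 4 fold_down: fold axis h@10; visible region now rows[10,12) x cols[0,8) = 2x8
Op 5 fold_left: fold axis v@4; visible region now rows[10,12) x cols[0,4) = 2x4
Op 6 cut(0, 2): punch at orig (10,2); cuts so far [(10, 2)]; region rows[10,12) x cols[0,4) = 2x4
Op 7 cut(0, 0): punch at orig (10,0); cuts so far [(10, 0), (10, 2)]; region rows[10,12) x cols[0,4) = 2x4
Op 8 cut(1, 0): punch at orig (11,0); cuts so far [(10, 0), (10, 2), (11, 0)]; region rows[10,12) x cols[0,4) = 2x4
Unfold 1 (reflect across v@4): 6 holes -> [(10, 0), (10, 2), (10, 5), (10, 7), (11, 0), (11, 7)]
Unfold 2 (reflect across h@10): 12 holes -> [(8, 0), (8, 7), (9, 0), (9, 2), (9, 5), (9, 7), (10, 0), (10, 2), (10, 5), (10, 7), (11, 0), (11, 7)]
Unfold 3 (reflect across h@12): 24 holes -> [(8, 0), (8, 7), (9, 0), (9, 2), (9, 5), (9, 7), (10, 0), (10, 2), (10, 5), (10, 7), (11, 0), (11, 7), (12, 0), (12, 7), (13, 0), (13, 2), (13, 5), (13, 7), (14, 0), (14, 2), (14, 5), (14, 7), (15, 0), (15, 7)]
Unfold 4 (reflect across h@8): 48 holes -> [(0, 0), (0, 7), (1, 0), (1, 2), (1, 5), (1, 7), (2, 0), (2, 2), (2, 5), (2, 7), (3, 0), (3, 7), (4, 0), (4, 7), (5, 0), (5, 2), (5, 5), (5, 7), (6, 0), (6, 2), (6, 5), (6, 7), (7, 0), (7, 7), (8, 0), (8, 7), (9, 0), (9, 2), (9, 5), (9, 7), (10, 0), (10, 2), (10, 5), (10, 7), (11, 0), (11, 7), (12, 0), (12, 7), (13, 0), (13, 2), (13, 5), (13, 7), (14, 0), (14, 2), (14, 5), (14, 7), (15, 0), (15, 7)]
Unfold 5 (reflect across h@16): 96 holes -> [(0, 0), (0, 7), (1, 0), (1, 2), (1, 5), (1, 7), (2, 0), (2, 2), (2, 5), (2, 7), (3, 0), (3, 7), (4, 0), (4, 7), (5, 0), (5, 2), (5, 5), (5, 7), (6, 0), (6, 2), (6, 5), (6, 7), (7, 0), (7, 7), (8, 0), (8, 7), (9, 0), (9, 2), (9, 5), (9, 7), (10, 0), (10, 2), (10, 5), (10, 7), (11, 0), (11, 7), (12, 0), (12, 7), (13, 0), (13, 2), (13, 5), (13, 7), (14, 0), (14, 2), (14, 5), (14, 7), (15, 0), (15, 7), (16, 0), (16, 7), (17, 0), (17, 2), (17, 5), (17, 7), (18, 0), (18, 2), (18, 5), (18, 7), (19, 0), (19, 7), (20, 0), (20, 7), (21, 0), (21, 2), (21, 5), (21, 7), (22, 0), (22, 2), (22, 5), (22, 7), (23, 0), (23, 7), (24, 0), (24, 7), (25, 0), (25, 2), (25, 5), (25, 7), (26, 0), (26, 2), (26, 5), (26, 7), (27, 0), (27, 7), (28, 0), (28, 7), (29, 0), (29, 2), (29, 5), (29, 7), (30, 0), (30, 2), (30, 5), (30, 7), (31, 0), (31, 7)]
Holes: [(0, 0), (0, 7), (1, 0), (1, 2), (1, 5), (1, 7), (2, 0), (2, 2), (2, 5), (2, 7), (3, 0), (3, 7), (4, 0), (4, 7), (5, 0), (5, 2), (5, 5), (5, 7), (6, 0), (6, 2), (6, 5), (6, 7), (7, 0), (7, 7), (8, 0), (8, 7), (9, 0), (9, 2), (9, 5), (9, 7), (10, 0), (10, 2), (10, 5), (10, 7), (11, 0), (11, 7), (12, 0), (12, 7), (13, 0), (13, 2), (13, 5), (13, 7), (14, 0), (14, 2), (14, 5), (14, 7), (15, 0), (15, 7), (16, 0), (16, 7), (17, 0), (17, 2), (17, 5), (17, 7), (18, 0), (18, 2), (18, 5), (18, 7), (19, 0), (19, 7), (20, 0), (20, 7), (21, 0), (21, 2), (21, 5), (21, 7), (22, 0), (22, 2), (22, 5), (22, 7), (23, 0), (23, 7), (24, 0), (24, 7), (25, 0), (25, 2), (25, 5), (25, 7), (26, 0), (26, 2), (26, 5), (26, 7), (27, 0), (27, 7), (28, 0), (28, 7), (29, 0), (29, 2), (29, 5), (29, 7), (30, 0), (30, 2), (30, 5), (30, 7), (31, 0), (31, 7)]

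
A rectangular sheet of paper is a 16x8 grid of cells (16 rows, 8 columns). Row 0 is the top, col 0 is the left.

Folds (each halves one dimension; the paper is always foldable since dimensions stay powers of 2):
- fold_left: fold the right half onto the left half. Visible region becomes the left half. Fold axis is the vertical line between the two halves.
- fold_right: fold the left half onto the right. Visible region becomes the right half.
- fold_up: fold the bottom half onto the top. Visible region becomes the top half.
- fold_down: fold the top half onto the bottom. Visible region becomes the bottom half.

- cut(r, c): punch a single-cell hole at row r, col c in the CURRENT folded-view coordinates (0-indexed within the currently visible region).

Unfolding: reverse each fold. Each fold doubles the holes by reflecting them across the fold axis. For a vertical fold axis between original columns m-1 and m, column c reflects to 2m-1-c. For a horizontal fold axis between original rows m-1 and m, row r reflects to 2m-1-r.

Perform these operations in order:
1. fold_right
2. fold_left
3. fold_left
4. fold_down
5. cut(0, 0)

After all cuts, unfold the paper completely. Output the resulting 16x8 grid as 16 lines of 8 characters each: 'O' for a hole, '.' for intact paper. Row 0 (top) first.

Answer: ........
........
........
........
........
........
........
OOOOOOOO
OOOOOOOO
........
........
........
........
........
........
........

Derivation:
Op 1 fold_right: fold axis v@4; visible region now rows[0,16) x cols[4,8) = 16x4
Op 2 fold_left: fold axis v@6; visible region now rows[0,16) x cols[4,6) = 16x2
Op 3 fold_left: fold axis v@5; visible region now rows[0,16) x cols[4,5) = 16x1
Op 4 fold_down: fold axis h@8; visible region now rows[8,16) x cols[4,5) = 8x1
Op 5 cut(0, 0): punch at orig (8,4); cuts so far [(8, 4)]; region rows[8,16) x cols[4,5) = 8x1
Unfold 1 (reflect across h@8): 2 holes -> [(7, 4), (8, 4)]
Unfold 2 (reflect across v@5): 4 holes -> [(7, 4), (7, 5), (8, 4), (8, 5)]
Unfold 3 (reflect across v@6): 8 holes -> [(7, 4), (7, 5), (7, 6), (7, 7), (8, 4), (8, 5), (8, 6), (8, 7)]
Unfold 4 (reflect across v@4): 16 holes -> [(7, 0), (7, 1), (7, 2), (7, 3), (7, 4), (7, 5), (7, 6), (7, 7), (8, 0), (8, 1), (8, 2), (8, 3), (8, 4), (8, 5), (8, 6), (8, 7)]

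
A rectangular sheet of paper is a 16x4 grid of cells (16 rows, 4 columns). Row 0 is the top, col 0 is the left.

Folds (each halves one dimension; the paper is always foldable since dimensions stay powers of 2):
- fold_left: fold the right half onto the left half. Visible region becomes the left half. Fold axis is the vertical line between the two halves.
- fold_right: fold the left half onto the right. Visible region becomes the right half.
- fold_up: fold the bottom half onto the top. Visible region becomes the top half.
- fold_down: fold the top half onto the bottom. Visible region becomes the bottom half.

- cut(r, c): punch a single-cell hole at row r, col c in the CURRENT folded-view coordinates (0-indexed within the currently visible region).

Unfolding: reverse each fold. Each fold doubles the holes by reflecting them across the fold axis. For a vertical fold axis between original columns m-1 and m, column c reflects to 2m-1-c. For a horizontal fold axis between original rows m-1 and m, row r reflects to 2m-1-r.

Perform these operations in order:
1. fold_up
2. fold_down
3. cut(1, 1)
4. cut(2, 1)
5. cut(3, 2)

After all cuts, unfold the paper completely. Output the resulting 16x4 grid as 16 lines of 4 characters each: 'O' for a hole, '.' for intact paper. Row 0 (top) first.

Op 1 fold_up: fold axis h@8; visible region now rows[0,8) x cols[0,4) = 8x4
Op 2 fold_down: fold axis h@4; visible region now rows[4,8) x cols[0,4) = 4x4
Op 3 cut(1, 1): punch at orig (5,1); cuts so far [(5, 1)]; region rows[4,8) x cols[0,4) = 4x4
Op 4 cut(2, 1): punch at orig (6,1); cuts so far [(5, 1), (6, 1)]; region rows[4,8) x cols[0,4) = 4x4
Op 5 cut(3, 2): punch at orig (7,2); cuts so far [(5, 1), (6, 1), (7, 2)]; region rows[4,8) x cols[0,4) = 4x4
Unfold 1 (reflect across h@4): 6 holes -> [(0, 2), (1, 1), (2, 1), (5, 1), (6, 1), (7, 2)]
Unfold 2 (reflect across h@8): 12 holes -> [(0, 2), (1, 1), (2, 1), (5, 1), (6, 1), (7, 2), (8, 2), (9, 1), (10, 1), (13, 1), (14, 1), (15, 2)]

Answer: ..O.
.O..
.O..
....
....
.O..
.O..
..O.
..O.
.O..
.O..
....
....
.O..
.O..
..O.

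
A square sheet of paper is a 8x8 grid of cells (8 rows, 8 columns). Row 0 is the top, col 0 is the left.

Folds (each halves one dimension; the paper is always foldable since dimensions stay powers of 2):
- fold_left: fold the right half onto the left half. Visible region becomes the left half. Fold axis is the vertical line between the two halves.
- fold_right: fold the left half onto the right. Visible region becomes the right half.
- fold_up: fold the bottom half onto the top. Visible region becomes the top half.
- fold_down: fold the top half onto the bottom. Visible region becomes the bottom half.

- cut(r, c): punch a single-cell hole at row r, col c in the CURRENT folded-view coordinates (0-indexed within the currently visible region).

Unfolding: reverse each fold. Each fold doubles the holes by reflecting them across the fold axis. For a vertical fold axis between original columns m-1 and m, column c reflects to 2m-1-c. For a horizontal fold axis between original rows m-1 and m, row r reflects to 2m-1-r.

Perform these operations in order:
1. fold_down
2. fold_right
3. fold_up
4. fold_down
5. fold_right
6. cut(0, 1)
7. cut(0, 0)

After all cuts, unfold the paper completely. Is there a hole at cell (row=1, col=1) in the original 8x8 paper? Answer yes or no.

Answer: yes

Derivation:
Op 1 fold_down: fold axis h@4; visible region now rows[4,8) x cols[0,8) = 4x8
Op 2 fold_right: fold axis v@4; visible region now rows[4,8) x cols[4,8) = 4x4
Op 3 fold_up: fold axis h@6; visible region now rows[4,6) x cols[4,8) = 2x4
Op 4 fold_down: fold axis h@5; visible region now rows[5,6) x cols[4,8) = 1x4
Op 5 fold_right: fold axis v@6; visible region now rows[5,6) x cols[6,8) = 1x2
Op 6 cut(0, 1): punch at orig (5,7); cuts so far [(5, 7)]; region rows[5,6) x cols[6,8) = 1x2
Op 7 cut(0, 0): punch at orig (5,6); cuts so far [(5, 6), (5, 7)]; region rows[5,6) x cols[6,8) = 1x2
Unfold 1 (reflect across v@6): 4 holes -> [(5, 4), (5, 5), (5, 6), (5, 7)]
Unfold 2 (reflect across h@5): 8 holes -> [(4, 4), (4, 5), (4, 6), (4, 7), (5, 4), (5, 5), (5, 6), (5, 7)]
Unfold 3 (reflect across h@6): 16 holes -> [(4, 4), (4, 5), (4, 6), (4, 7), (5, 4), (5, 5), (5, 6), (5, 7), (6, 4), (6, 5), (6, 6), (6, 7), (7, 4), (7, 5), (7, 6), (7, 7)]
Unfold 4 (reflect across v@4): 32 holes -> [(4, 0), (4, 1), (4, 2), (4, 3), (4, 4), (4, 5), (4, 6), (4, 7), (5, 0), (5, 1), (5, 2), (5, 3), (5, 4), (5, 5), (5, 6), (5, 7), (6, 0), (6, 1), (6, 2), (6, 3), (6, 4), (6, 5), (6, 6), (6, 7), (7, 0), (7, 1), (7, 2), (7, 3), (7, 4), (7, 5), (7, 6), (7, 7)]
Unfold 5 (reflect across h@4): 64 holes -> [(0, 0), (0, 1), (0, 2), (0, 3), (0, 4), (0, 5), (0, 6), (0, 7), (1, 0), (1, 1), (1, 2), (1, 3), (1, 4), (1, 5), (1, 6), (1, 7), (2, 0), (2, 1), (2, 2), (2, 3), (2, 4), (2, 5), (2, 6), (2, 7), (3, 0), (3, 1), (3, 2), (3, 3), (3, 4), (3, 5), (3, 6), (3, 7), (4, 0), (4, 1), (4, 2), (4, 3), (4, 4), (4, 5), (4, 6), (4, 7), (5, 0), (5, 1), (5, 2), (5, 3), (5, 4), (5, 5), (5, 6), (5, 7), (6, 0), (6, 1), (6, 2), (6, 3), (6, 4), (6, 5), (6, 6), (6, 7), (7, 0), (7, 1), (7, 2), (7, 3), (7, 4), (7, 5), (7, 6), (7, 7)]
Holes: [(0, 0), (0, 1), (0, 2), (0, 3), (0, 4), (0, 5), (0, 6), (0, 7), (1, 0), (1, 1), (1, 2), (1, 3), (1, 4), (1, 5), (1, 6), (1, 7), (2, 0), (2, 1), (2, 2), (2, 3), (2, 4), (2, 5), (2, 6), (2, 7), (3, 0), (3, 1), (3, 2), (3, 3), (3, 4), (3, 5), (3, 6), (3, 7), (4, 0), (4, 1), (4, 2), (4, 3), (4, 4), (4, 5), (4, 6), (4, 7), (5, 0), (5, 1), (5, 2), (5, 3), (5, 4), (5, 5), (5, 6), (5, 7), (6, 0), (6, 1), (6, 2), (6, 3), (6, 4), (6, 5), (6, 6), (6, 7), (7, 0), (7, 1), (7, 2), (7, 3), (7, 4), (7, 5), (7, 6), (7, 7)]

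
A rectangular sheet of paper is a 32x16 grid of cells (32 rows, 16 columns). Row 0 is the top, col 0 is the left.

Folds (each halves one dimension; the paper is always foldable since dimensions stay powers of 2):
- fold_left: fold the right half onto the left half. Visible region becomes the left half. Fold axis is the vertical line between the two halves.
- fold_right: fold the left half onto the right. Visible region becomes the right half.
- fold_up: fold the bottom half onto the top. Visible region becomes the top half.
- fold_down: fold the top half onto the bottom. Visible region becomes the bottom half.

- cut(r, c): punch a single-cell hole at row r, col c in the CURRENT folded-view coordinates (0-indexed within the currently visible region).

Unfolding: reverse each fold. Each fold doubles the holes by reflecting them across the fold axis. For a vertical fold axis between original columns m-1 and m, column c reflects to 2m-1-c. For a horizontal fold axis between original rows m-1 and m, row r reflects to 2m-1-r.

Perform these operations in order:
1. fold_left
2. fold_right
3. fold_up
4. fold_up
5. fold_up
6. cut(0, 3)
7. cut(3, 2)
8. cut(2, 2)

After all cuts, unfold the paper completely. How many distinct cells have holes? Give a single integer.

Answer: 96

Derivation:
Op 1 fold_left: fold axis v@8; visible region now rows[0,32) x cols[0,8) = 32x8
Op 2 fold_right: fold axis v@4; visible region now rows[0,32) x cols[4,8) = 32x4
Op 3 fold_up: fold axis h@16; visible region now rows[0,16) x cols[4,8) = 16x4
Op 4 fold_up: fold axis h@8; visible region now rows[0,8) x cols[4,8) = 8x4
Op 5 fold_up: fold axis h@4; visible region now rows[0,4) x cols[4,8) = 4x4
Op 6 cut(0, 3): punch at orig (0,7); cuts so far [(0, 7)]; region rows[0,4) x cols[4,8) = 4x4
Op 7 cut(3, 2): punch at orig (3,6); cuts so far [(0, 7), (3, 6)]; region rows[0,4) x cols[4,8) = 4x4
Op 8 cut(2, 2): punch at orig (2,6); cuts so far [(0, 7), (2, 6), (3, 6)]; region rows[0,4) x cols[4,8) = 4x4
Unfold 1 (reflect across h@4): 6 holes -> [(0, 7), (2, 6), (3, 6), (4, 6), (5, 6), (7, 7)]
Unfold 2 (reflect across h@8): 12 holes -> [(0, 7), (2, 6), (3, 6), (4, 6), (5, 6), (7, 7), (8, 7), (10, 6), (11, 6), (12, 6), (13, 6), (15, 7)]
Unfold 3 (reflect across h@16): 24 holes -> [(0, 7), (2, 6), (3, 6), (4, 6), (5, 6), (7, 7), (8, 7), (10, 6), (11, 6), (12, 6), (13, 6), (15, 7), (16, 7), (18, 6), (19, 6), (20, 6), (21, 6), (23, 7), (24, 7), (26, 6), (27, 6), (28, 6), (29, 6), (31, 7)]
Unfold 4 (reflect across v@4): 48 holes -> [(0, 0), (0, 7), (2, 1), (2, 6), (3, 1), (3, 6), (4, 1), (4, 6), (5, 1), (5, 6), (7, 0), (7, 7), (8, 0), (8, 7), (10, 1), (10, 6), (11, 1), (11, 6), (12, 1), (12, 6), (13, 1), (13, 6), (15, 0), (15, 7), (16, 0), (16, 7), (18, 1), (18, 6), (19, 1), (19, 6), (20, 1), (20, 6), (21, 1), (21, 6), (23, 0), (23, 7), (24, 0), (24, 7), (26, 1), (26, 6), (27, 1), (27, 6), (28, 1), (28, 6), (29, 1), (29, 6), (31, 0), (31, 7)]
Unfold 5 (reflect across v@8): 96 holes -> [(0, 0), (0, 7), (0, 8), (0, 15), (2, 1), (2, 6), (2, 9), (2, 14), (3, 1), (3, 6), (3, 9), (3, 14), (4, 1), (4, 6), (4, 9), (4, 14), (5, 1), (5, 6), (5, 9), (5, 14), (7, 0), (7, 7), (7, 8), (7, 15), (8, 0), (8, 7), (8, 8), (8, 15), (10, 1), (10, 6), (10, 9), (10, 14), (11, 1), (11, 6), (11, 9), (11, 14), (12, 1), (12, 6), (12, 9), (12, 14), (13, 1), (13, 6), (13, 9), (13, 14), (15, 0), (15, 7), (15, 8), (15, 15), (16, 0), (16, 7), (16, 8), (16, 15), (18, 1), (18, 6), (18, 9), (18, 14), (19, 1), (19, 6), (19, 9), (19, 14), (20, 1), (20, 6), (20, 9), (20, 14), (21, 1), (21, 6), (21, 9), (21, 14), (23, 0), (23, 7), (23, 8), (23, 15), (24, 0), (24, 7), (24, 8), (24, 15), (26, 1), (26, 6), (26, 9), (26, 14), (27, 1), (27, 6), (27, 9), (27, 14), (28, 1), (28, 6), (28, 9), (28, 14), (29, 1), (29, 6), (29, 9), (29, 14), (31, 0), (31, 7), (31, 8), (31, 15)]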